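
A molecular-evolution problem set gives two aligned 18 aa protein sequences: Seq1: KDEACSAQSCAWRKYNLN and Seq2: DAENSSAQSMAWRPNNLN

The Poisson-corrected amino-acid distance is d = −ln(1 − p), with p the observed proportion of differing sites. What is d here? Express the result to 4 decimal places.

0.4925

Differing sites — 1:K/D; 2:D/A; 4:A/N; 5:C/S; 10:C/M; 14:K/P; 15:Y/N.
p = 7/18 = 0.388889.
d = −ln(1 − 0.388889) = −ln(0.611111) = 0.4925.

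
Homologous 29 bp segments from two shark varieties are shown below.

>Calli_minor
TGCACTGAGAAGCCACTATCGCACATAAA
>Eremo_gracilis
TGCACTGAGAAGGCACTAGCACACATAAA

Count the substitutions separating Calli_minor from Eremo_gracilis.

3

Mismatches occur at site 13 (C→G), site 19 (T→G), site 21 (G→A).
That gives 3 mismatches out of 29 aligned sites, so the Hamming distance is 3.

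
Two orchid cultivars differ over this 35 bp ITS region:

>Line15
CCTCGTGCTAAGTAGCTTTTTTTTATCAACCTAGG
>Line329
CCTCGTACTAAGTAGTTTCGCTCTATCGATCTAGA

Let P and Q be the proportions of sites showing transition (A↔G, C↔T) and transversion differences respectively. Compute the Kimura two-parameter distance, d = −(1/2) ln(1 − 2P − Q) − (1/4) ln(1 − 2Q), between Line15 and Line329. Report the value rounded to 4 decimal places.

The sequences differ at positions 7 (G/A, transition), 16 (C/T, transition), 19 (T/C, transition), 20 (T/G, transversion), 21 (T/C, transition), 23 (T/C, transition), 28 (A/G, transition), 30 (C/T, transition), 35 (G/A, transition).
Of the 9 differences, 8 transitions and 1 transversion over 35 sites: P = 8/35 = 0.228571, Q = 1/35 = 0.028571.
d = −0.5·ln(0.514287) − 0.25·ln(0.942858) = −0.5·(-0.664974) − 0.25·(-0.058840) = 0.3472.

0.3472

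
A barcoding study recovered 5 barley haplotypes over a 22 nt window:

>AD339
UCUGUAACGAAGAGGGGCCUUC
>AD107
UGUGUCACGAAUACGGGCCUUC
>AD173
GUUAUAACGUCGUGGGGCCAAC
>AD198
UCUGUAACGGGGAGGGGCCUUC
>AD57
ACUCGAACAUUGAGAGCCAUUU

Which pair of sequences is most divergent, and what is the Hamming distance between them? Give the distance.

Pairwise Hamming distances:
  AD339 vs AD107: 4
  AD339 vs AD173: 8
  AD339 vs AD198: 2
  AD339 vs AD57: 10
  AD107 vs AD173: 11
  AD107 vs AD198: 6
  AD107 vs AD57: 14
  AD173 vs AD198: 8
  AD173 vs AD57: 13
  AD198 vs AD57: 10
The largest is 14, between AD107 and AD57.

14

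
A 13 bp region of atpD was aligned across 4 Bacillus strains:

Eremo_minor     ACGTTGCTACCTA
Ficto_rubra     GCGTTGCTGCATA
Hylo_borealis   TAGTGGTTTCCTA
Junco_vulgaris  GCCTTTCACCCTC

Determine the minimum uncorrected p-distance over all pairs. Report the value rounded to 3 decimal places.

Pairwise Hamming distances:
  Eremo_minor vs Ficto_rubra: 3
  Eremo_minor vs Hylo_borealis: 5
  Eremo_minor vs Junco_vulgaris: 6
  Ficto_rubra vs Hylo_borealis: 6
  Ficto_rubra vs Junco_vulgaris: 6
  Hylo_borealis vs Junco_vulgaris: 9
The smallest is 3 mismatches, between Eremo_minor and Ficto_rubra; p = 3/13 = 0.231.

0.231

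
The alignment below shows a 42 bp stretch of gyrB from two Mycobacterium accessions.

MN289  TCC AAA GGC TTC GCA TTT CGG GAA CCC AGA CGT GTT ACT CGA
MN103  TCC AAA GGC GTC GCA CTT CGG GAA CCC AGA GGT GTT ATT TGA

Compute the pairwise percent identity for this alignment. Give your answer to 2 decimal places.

88.10%

Differing sites — 10:T/G; 16:T/C; 31:C/G; 38:C/T; 40:C/T.
37 of the 42 sites match, so the percent identity is 37/42 × 100 = 88.10%.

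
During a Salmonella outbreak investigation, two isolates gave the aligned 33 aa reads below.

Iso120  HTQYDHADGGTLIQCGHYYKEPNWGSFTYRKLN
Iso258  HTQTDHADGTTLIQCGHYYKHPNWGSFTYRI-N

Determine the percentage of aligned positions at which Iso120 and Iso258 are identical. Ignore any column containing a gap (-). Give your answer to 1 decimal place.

87.5%

Excluding the 1 gap column leaves 32 comparable sites.
The sequences differ at positions 4 (Y/T), 10 (G/T), 21 (E/H), 31 (K/I).
28 of the 32 comparable sites match, so the percent identity is 28/32 × 100 = 87.5%.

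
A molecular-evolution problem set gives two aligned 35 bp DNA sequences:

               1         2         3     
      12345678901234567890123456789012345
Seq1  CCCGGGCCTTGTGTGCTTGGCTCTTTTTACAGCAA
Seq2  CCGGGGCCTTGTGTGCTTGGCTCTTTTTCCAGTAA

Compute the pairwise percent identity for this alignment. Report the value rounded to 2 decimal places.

The sequences differ at positions 3 (C/G), 29 (A/C), 33 (C/T).
32 of the 35 sites match, so the percent identity is 32/35 × 100 = 91.43%.

91.43%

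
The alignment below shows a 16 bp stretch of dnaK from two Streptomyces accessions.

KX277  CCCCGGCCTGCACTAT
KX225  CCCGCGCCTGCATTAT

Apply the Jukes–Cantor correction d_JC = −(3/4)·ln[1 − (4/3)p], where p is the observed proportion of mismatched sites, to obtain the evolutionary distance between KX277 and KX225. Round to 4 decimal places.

Differing sites — 4:C/G; 5:G/C; 13:C/T.
p = 3/16 = 0.187500.
d = −0.75 · ln(1 − (4/3)·0.187500) = −0.75 · ln(0.750000) = −0.75 · (-0.287682) = 0.2158.

0.2158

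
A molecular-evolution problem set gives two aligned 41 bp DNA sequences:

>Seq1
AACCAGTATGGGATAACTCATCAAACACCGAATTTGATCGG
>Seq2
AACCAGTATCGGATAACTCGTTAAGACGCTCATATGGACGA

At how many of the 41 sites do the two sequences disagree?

13

The sequences differ at positions 10 (G/C), 20 (A/G), 22 (C/T), 25 (A/G), 26 (C/A), 27 (A/C), 28 (C/G), 30 (G/T), 31 (A/C), 34 (T/A), 37 (A/G), 38 (T/A), 41 (G/A).
That gives 13 mismatches out of 41 aligned sites, so the Hamming distance is 13.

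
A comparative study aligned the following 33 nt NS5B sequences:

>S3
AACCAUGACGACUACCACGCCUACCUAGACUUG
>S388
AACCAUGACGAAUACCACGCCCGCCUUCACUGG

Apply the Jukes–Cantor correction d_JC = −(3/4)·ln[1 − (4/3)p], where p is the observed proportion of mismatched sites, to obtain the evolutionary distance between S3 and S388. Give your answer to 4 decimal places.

0.2082

Differing sites — 12:C/A; 22:U/C; 23:A/G; 27:A/U; 28:G/C; 32:U/G.
p = 6/33 = 0.181818.
d = −0.75 · ln(1 − (4/3)·0.181818) = −0.75 · ln(0.757576) = −0.75 · (-0.277631) = 0.2082.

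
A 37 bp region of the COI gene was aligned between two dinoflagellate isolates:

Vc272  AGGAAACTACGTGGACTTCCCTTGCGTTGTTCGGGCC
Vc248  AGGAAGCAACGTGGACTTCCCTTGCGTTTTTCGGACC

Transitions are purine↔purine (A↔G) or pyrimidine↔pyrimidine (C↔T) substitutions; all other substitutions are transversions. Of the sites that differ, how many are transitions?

2

The sequences differ at positions 6 (A/G, transition), 8 (T/A, transversion), 29 (G/T, transversion), 35 (G/A, transition).
Of the 4 differences, 2 transitions and 2 transversions, so the answer is 2.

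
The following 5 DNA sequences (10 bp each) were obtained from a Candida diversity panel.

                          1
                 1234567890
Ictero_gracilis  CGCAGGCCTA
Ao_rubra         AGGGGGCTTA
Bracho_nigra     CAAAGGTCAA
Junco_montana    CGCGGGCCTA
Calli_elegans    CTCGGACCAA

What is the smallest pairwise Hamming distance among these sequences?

Pairwise Hamming distances:
  Ictero_gracilis vs Ao_rubra: 4
  Ictero_gracilis vs Bracho_nigra: 4
  Ictero_gracilis vs Junco_montana: 1
  Ictero_gracilis vs Calli_elegans: 4
  Ao_rubra vs Bracho_nigra: 7
  Ao_rubra vs Junco_montana: 3
  Ao_rubra vs Calli_elegans: 6
  Bracho_nigra vs Junco_montana: 5
  Bracho_nigra vs Calli_elegans: 5
  Junco_montana vs Calli_elegans: 3
The smallest is 1, between Ictero_gracilis and Junco_montana.

1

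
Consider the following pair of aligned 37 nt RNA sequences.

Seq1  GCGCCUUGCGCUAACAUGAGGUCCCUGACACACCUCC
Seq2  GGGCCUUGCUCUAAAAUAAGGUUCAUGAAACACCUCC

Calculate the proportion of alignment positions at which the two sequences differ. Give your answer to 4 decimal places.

The sequences differ at positions 2 (C/G), 10 (G/U), 15 (C/A), 18 (G/A), 23 (C/U), 25 (C/A), 29 (C/A).
There are 7 differences over 37 sites, so p = 7/37 = 0.1892.

0.1892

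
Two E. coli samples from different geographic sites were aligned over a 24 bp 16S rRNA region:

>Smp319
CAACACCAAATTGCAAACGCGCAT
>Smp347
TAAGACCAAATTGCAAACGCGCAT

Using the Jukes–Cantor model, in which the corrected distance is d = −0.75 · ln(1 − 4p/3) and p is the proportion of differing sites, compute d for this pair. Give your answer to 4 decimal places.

0.0883

The sequences differ at positions 1 (C/T), 4 (C/G).
p = 2/24 = 0.083333.
d = −0.75 · ln(1 − (4/3)·0.083333) = −0.75 · ln(0.888889) = −0.75 · (-0.117783) = 0.0883.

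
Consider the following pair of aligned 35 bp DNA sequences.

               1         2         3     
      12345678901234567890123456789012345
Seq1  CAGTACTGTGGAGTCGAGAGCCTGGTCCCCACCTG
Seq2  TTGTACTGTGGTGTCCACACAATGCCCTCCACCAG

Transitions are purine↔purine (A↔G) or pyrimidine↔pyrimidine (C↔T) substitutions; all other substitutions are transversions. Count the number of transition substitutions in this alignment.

3

The sequences differ at positions 1 (C/T, transition), 2 (A/T, transversion), 12 (A/T, transversion), 16 (G/C, transversion), 18 (G/C, transversion), 20 (G/C, transversion), 21 (C/A, transversion), 22 (C/A, transversion), 25 (G/C, transversion), 26 (T/C, transition), 28 (C/T, transition), 34 (T/A, transversion).
Of the 12 differences, 3 transitions and 9 transversions, so the answer is 3.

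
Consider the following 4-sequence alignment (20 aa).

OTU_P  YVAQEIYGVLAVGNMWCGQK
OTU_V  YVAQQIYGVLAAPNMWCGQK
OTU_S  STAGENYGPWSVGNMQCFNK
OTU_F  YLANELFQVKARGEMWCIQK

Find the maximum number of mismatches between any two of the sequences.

14

Pairwise Hamming distances:
  OTU_P vs OTU_V: 3
  OTU_P vs OTU_S: 10
  OTU_P vs OTU_F: 9
  OTU_V vs OTU_S: 13
  OTU_V vs OTU_F: 11
  OTU_S vs OTU_F: 14
The largest is 14, between OTU_S and OTU_F.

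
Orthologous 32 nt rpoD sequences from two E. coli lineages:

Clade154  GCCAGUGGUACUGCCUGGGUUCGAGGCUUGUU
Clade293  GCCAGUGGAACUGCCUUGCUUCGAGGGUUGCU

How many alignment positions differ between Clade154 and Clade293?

Differing sites — 9:U/A; 17:G/U; 19:G/C; 27:C/G; 31:U/C.
That gives 5 mismatches out of 32 aligned sites, so the Hamming distance is 5.

5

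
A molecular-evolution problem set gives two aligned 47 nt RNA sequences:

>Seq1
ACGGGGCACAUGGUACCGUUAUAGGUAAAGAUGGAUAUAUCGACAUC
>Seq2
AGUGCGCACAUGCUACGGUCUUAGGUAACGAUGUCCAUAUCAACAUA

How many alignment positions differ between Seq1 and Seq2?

The sequences differ at positions 2 (C/G), 3 (G/U), 5 (G/C), 13 (G/C), 17 (C/G), 20 (U/C), 21 (A/U), 29 (A/C), 34 (G/U), 35 (A/C), 36 (U/C), 42 (G/A), 47 (C/A).
That gives 13 mismatches out of 47 aligned sites, so the Hamming distance is 13.

13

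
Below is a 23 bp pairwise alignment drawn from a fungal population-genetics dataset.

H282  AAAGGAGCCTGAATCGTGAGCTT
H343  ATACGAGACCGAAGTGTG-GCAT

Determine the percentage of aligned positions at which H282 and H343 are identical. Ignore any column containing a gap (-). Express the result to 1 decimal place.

Excluding the 1 gap column leaves 22 comparable sites.
Differing sites — 2:A/T; 4:G/C; 8:C/A; 10:T/C; 14:T/G; 15:C/T; 22:T/A.
15 of the 22 comparable sites match, so the percent identity is 15/22 × 100 = 68.2%.

68.2%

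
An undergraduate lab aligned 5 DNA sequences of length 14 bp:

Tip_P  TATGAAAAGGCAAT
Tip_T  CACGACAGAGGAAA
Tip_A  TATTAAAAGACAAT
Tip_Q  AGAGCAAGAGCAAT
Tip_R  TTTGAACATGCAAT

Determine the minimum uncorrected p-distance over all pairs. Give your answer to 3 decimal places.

0.143

Pairwise Hamming distances:
  Tip_P vs Tip_T: 7
  Tip_P vs Tip_A: 2
  Tip_P vs Tip_Q: 6
  Tip_P vs Tip_R: 3
  Tip_T vs Tip_A: 9
  Tip_T vs Tip_Q: 7
  Tip_T vs Tip_R: 9
  Tip_A vs Tip_Q: 8
  Tip_A vs Tip_R: 5
  Tip_Q vs Tip_R: 7
The smallest is 2 mismatches, between Tip_P and Tip_A; p = 2/14 = 0.143.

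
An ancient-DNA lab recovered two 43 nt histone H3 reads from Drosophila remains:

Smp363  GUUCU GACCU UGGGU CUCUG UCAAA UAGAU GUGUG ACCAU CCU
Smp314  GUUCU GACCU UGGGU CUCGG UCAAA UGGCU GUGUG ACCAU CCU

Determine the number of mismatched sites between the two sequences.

3

The sequences differ at positions 19 (U/G), 27 (A/G), 29 (A/C).
That gives 3 mismatches out of 43 aligned sites, so the Hamming distance is 3.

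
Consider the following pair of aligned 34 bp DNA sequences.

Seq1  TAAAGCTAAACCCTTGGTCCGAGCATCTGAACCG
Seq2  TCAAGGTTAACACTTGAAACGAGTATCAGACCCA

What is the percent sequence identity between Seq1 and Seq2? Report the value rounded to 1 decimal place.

67.6%

The sequences differ at positions 2 (A/C), 6 (C/G), 8 (A/T), 12 (C/A), 17 (G/A), 18 (T/A), 19 (C/A), 24 (C/T), 28 (T/A), 31 (A/C), 34 (G/A).
23 of the 34 sites match, so the percent identity is 23/34 × 100 = 67.6%.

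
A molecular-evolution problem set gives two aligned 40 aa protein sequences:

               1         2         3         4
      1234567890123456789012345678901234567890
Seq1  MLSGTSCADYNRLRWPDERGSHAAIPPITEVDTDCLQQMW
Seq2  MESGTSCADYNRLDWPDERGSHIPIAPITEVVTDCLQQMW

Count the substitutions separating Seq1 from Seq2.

The sequences differ at positions 2 (L/E), 14 (R/D), 23 (A/I), 24 (A/P), 26 (P/A), 32 (D/V).
That gives 6 mismatches out of 40 aligned sites, so the Hamming distance is 6.

6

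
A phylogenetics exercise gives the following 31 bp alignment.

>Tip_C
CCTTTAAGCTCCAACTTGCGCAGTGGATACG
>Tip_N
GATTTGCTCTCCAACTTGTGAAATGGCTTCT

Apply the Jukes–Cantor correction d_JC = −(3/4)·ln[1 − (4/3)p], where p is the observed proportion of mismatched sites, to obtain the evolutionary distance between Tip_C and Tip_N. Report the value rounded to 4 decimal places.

Differing sites — 1:C/G; 2:C/A; 6:A/G; 7:A/C; 8:G/T; 19:C/T; 21:C/A; 23:G/A; 27:A/C; 29:A/T; 31:G/T.
p = 11/31 = 0.354839.
d = −0.75 · ln(1 − (4/3)·0.354839) = −0.75 · ln(0.526881) = −0.75 · (-0.640781) = 0.4806.

0.4806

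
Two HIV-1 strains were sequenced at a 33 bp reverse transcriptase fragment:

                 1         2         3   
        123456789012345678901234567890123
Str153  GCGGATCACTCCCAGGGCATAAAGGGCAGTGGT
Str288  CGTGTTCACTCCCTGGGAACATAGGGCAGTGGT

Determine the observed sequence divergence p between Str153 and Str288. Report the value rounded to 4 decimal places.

Mismatches occur at site 1 (G/C), site 2 (C/G), site 3 (G/T), site 5 (A/T), site 14 (A/T), site 18 (C/A), site 20 (T/C), site 22 (A/T).
There are 8 differences over 33 sites, so p = 8/33 = 0.2424.

0.2424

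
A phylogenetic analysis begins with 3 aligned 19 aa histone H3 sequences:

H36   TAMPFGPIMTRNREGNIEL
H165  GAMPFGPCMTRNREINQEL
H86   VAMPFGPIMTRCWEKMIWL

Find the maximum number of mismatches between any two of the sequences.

8

Pairwise Hamming distances:
  H36 vs H165: 4
  H36 vs H86: 6
  H165 vs H86: 8
The largest is 8, between H165 and H86.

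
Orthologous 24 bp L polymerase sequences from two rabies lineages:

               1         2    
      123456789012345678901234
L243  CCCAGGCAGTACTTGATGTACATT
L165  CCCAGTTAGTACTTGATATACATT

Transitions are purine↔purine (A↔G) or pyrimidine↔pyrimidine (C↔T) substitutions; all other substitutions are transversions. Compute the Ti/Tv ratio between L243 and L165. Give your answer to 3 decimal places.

Mismatches occur at site 6 (G/T, transversion), site 7 (C/T, transition), site 18 (G/A, transition).
Of the 3 differences, 2 transitions and 1 transversion, so Ti/Tv = 2/1 = 2.000.

2.000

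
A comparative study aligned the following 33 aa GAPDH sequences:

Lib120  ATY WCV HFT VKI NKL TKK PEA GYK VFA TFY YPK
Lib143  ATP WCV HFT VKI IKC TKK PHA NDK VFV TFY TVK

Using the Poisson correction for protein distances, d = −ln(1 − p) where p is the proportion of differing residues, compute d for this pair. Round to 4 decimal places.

Mismatches occur at site 3 (Y→P), site 13 (N→I), site 15 (L→C), site 20 (E→H), site 22 (G→N), site 23 (Y→D), site 27 (A→V), site 31 (Y→T), site 32 (P→V).
p = 9/33 = 0.272727.
d = −ln(1 − 0.272727) = −ln(0.727273) = 0.3185.

0.3185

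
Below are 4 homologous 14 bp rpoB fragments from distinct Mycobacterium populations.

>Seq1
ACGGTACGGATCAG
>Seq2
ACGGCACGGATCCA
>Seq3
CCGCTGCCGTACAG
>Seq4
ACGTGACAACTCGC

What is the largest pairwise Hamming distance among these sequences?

Pairwise Hamming distances:
  Seq1 vs Seq2: 3
  Seq1 vs Seq3: 6
  Seq1 vs Seq4: 7
  Seq2 vs Seq3: 9
  Seq2 vs Seq4: 7
  Seq3 vs Seq4: 10
The largest is 10, between Seq3 and Seq4.

10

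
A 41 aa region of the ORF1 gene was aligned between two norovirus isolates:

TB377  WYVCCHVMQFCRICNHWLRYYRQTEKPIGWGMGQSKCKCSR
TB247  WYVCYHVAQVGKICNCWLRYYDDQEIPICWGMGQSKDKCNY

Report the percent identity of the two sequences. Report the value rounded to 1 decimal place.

Differing sites — 5:C/Y; 8:M/A; 10:F/V; 11:C/G; 12:R/K; 16:H/C; 22:R/D; 23:Q/D; 24:T/Q; 26:K/I; 29:G/C; 37:C/D; 40:S/N; 41:R/Y.
27 of the 41 sites match, so the percent identity is 27/41 × 100 = 65.9%.

65.9%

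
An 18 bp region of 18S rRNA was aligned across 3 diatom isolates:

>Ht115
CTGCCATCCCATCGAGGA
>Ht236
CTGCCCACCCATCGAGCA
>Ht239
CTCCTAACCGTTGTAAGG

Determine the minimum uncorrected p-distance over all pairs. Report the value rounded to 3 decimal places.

0.167

Pairwise Hamming distances:
  Ht115 vs Ht236: 3
  Ht115 vs Ht239: 9
  Ht236 vs Ht239: 10
The smallest is 3 mismatches, between Ht115 and Ht236; p = 3/18 = 0.167.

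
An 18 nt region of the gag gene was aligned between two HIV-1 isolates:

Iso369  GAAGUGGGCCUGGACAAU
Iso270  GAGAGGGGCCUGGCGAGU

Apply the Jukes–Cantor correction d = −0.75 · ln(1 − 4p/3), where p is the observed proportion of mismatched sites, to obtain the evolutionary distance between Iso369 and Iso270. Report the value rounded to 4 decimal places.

The sequences differ at positions 3 (A/G), 4 (G/A), 5 (U/G), 14 (A/C), 15 (C/G), 17 (A/G).
p = 6/18 = 0.333333.
d = −0.75 · ln(1 − (4/3)·0.333333) = −0.75 · ln(0.555556) = −0.75 · (-0.587786) = 0.4408.

0.4408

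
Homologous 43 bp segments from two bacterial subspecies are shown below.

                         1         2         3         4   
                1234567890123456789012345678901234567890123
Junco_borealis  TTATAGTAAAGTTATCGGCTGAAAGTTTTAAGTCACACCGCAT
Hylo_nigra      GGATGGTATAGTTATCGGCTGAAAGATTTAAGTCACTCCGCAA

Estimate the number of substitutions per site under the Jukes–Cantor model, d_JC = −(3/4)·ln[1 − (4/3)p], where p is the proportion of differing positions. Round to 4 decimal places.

0.1835

Differing sites — 1:T/G; 2:T/G; 5:A/G; 9:A/T; 26:T/A; 37:A/T; 43:T/A.
p = 7/43 = 0.162791.
d = −0.75 · ln(1 − (4/3)·0.162791) = −0.75 · ln(0.782945) = −0.75 · (-0.244693) = 0.1835.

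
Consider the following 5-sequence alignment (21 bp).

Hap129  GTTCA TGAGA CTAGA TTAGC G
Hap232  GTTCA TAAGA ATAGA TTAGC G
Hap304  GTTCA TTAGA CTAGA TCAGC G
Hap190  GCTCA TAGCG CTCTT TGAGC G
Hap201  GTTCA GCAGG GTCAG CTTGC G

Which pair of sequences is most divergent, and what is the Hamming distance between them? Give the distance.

Pairwise Hamming distances:
  Hap129 vs Hap232: 2
  Hap129 vs Hap304: 2
  Hap129 vs Hap190: 9
  Hap129 vs Hap201: 9
  Hap232 vs Hap304: 3
  Hap232 vs Hap190: 9
  Hap232 vs Hap201: 9
  Hap304 vs Hap190: 9
  Hap304 vs Hap201: 10
  Hap190 vs Hap201: 11
The largest is 11, between Hap190 and Hap201.

11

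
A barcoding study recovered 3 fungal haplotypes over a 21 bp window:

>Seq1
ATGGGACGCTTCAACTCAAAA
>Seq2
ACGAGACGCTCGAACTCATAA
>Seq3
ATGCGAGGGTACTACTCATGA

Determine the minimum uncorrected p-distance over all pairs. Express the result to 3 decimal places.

0.238

Pairwise Hamming distances:
  Seq1 vs Seq2: 5
  Seq1 vs Seq3: 7
  Seq2 vs Seq3: 8
The smallest is 5 mismatches, between Seq1 and Seq2; p = 5/21 = 0.238.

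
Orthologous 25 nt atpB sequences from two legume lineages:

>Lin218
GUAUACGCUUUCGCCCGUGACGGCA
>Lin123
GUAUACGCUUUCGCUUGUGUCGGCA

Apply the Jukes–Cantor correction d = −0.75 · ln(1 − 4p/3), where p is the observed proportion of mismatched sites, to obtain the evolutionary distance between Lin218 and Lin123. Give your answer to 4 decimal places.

Differing sites — 15:C/U; 16:C/U; 20:A/U.
p = 3/25 = 0.120000.
d = −0.75 · ln(1 − (4/3)·0.120000) = −0.75 · ln(0.840000) = −0.75 · (-0.174353) = 0.1308.

0.1308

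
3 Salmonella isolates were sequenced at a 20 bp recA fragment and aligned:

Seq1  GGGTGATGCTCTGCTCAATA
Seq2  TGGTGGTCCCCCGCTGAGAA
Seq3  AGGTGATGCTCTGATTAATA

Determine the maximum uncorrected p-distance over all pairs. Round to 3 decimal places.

0.450

Pairwise Hamming distances:
  Seq1 vs Seq2: 8
  Seq1 vs Seq3: 3
  Seq2 vs Seq3: 9
The largest is 9 mismatches, between Seq2 and Seq3; p = 9/20 = 0.450.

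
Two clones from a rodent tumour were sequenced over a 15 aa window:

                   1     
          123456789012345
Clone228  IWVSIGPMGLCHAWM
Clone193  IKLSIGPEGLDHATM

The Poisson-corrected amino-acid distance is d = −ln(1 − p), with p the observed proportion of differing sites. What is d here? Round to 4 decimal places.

Differing sites — 2:W/K; 3:V/L; 8:M/E; 11:C/D; 14:W/T.
p = 5/15 = 0.333333.
d = −ln(1 − 0.333333) = −ln(0.666667) = 0.4055.

0.4055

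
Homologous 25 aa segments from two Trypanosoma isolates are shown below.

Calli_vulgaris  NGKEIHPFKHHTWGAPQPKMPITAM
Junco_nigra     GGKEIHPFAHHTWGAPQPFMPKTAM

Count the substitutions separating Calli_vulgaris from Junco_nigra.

4

The sequences differ at positions 1 (N/G), 9 (K/A), 19 (K/F), 22 (I/K).
That gives 4 mismatches out of 25 aligned sites, so the Hamming distance is 4.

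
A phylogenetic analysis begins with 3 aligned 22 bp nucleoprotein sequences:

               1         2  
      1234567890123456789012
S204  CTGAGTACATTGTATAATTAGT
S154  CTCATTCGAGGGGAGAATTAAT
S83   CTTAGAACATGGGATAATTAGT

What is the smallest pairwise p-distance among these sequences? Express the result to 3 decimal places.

Pairwise Hamming distances:
  S204 vs S154: 9
  S204 vs S83: 4
  S154 vs S83: 8
The smallest is 4 mismatches, between S204 and S83; p = 4/22 = 0.182.

0.182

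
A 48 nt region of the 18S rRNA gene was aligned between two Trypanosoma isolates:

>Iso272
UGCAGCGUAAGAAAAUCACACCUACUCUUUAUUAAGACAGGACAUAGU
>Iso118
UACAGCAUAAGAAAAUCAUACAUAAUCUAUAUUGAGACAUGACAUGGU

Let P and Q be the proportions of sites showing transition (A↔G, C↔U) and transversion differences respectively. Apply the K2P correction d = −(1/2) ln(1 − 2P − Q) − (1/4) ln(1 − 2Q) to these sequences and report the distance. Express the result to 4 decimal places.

The sequences differ at positions 2 (G/A, transition), 7 (G/A, transition), 19 (C/U, transition), 22 (C/A, transversion), 25 (C/A, transversion), 29 (U/A, transversion), 34 (A/G, transition), 40 (G/U, transversion), 46 (A/G, transition).
Of the 9 differences, 5 transitions and 4 transversions over 48 sites: P = 5/48 = 0.104167, Q = 4/48 = 0.083333.
d = −0.5·ln(0.708333) − 0.25·ln(0.833334) = −0.5·(-0.344841) − 0.25·(-0.182321) = 0.2180.

0.2180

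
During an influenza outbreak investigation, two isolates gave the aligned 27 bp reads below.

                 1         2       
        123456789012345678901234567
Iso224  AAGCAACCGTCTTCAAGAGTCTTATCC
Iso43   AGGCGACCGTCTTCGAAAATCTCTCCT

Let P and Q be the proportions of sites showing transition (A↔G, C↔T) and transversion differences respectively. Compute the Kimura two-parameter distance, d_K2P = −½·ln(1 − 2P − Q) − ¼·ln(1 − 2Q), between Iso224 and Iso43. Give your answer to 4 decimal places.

0.5159

Differing sites — 2:A/G (Ti); 5:A/G (Ti); 15:A/G (Ti); 17:G/A (Ti); 19:G/A (Ti); 23:T/C (Ti); 24:A/T (Tv); 25:T/C (Ti); 27:C/T (Ti).
Of the 9 differences, 8 transitions and 1 transversion over 27 sites: P = 8/27 = 0.296296, Q = 1/27 = 0.037037.
d = −0.5·ln(0.370371) − 0.25·ln(0.925926) = −0.5·(-0.993250) − 0.25·(-0.076961) = 0.5159.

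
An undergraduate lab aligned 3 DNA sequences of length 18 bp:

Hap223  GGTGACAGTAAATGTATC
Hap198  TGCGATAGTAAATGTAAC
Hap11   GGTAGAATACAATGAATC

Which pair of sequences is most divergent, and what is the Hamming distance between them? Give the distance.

Pairwise Hamming distances:
  Hap223 vs Hap198: 4
  Hap223 vs Hap11: 7
  Hap198 vs Hap11: 10
The largest is 10, between Hap198 and Hap11.

10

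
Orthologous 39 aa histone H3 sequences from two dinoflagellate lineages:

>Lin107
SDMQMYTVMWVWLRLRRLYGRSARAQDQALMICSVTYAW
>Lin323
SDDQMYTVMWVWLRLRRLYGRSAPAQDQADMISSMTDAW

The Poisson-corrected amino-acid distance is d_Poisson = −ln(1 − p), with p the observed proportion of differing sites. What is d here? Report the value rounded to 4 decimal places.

0.1671

The sequences differ at positions 3 (M/D), 24 (R/P), 30 (L/D), 33 (C/S), 35 (V/M), 37 (Y/D).
p = 6/39 = 0.153846.
d = −ln(1 − 0.153846) = −ln(0.846154) = 0.1671.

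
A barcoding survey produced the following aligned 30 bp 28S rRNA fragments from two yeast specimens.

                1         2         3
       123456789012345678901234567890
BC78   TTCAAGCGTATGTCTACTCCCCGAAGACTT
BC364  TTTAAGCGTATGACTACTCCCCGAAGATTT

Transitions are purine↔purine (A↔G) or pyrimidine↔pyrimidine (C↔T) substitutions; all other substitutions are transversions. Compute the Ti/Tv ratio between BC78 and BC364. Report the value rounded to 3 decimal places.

2.000

The sequences differ at positions 3 (C/T, transition), 13 (T/A, transversion), 28 (C/T, transition).
Of the 3 differences, 2 transitions and 1 transversion, so Ti/Tv = 2/1 = 2.000.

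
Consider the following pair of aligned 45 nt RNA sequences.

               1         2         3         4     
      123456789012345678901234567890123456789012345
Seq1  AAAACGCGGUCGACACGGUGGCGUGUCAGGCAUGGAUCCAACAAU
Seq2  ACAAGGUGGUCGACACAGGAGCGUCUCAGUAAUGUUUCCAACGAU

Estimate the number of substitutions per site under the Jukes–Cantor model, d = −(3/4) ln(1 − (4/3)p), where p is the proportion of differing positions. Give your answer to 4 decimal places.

Mismatches occur at site 2 (A→C), site 5 (C→G), site 7 (C→U), site 17 (G→A), site 19 (U→G), site 20 (G→A), site 25 (G→C), site 30 (G→U), site 31 (C→A), site 35 (G→U), site 36 (A→U), site 43 (A→G).
p = 12/45 = 0.266667.
d = −0.75 · ln(1 − (4/3)·0.266667) = −0.75 · ln(0.644444) = −0.75 · (-0.439367) = 0.3295.

0.3295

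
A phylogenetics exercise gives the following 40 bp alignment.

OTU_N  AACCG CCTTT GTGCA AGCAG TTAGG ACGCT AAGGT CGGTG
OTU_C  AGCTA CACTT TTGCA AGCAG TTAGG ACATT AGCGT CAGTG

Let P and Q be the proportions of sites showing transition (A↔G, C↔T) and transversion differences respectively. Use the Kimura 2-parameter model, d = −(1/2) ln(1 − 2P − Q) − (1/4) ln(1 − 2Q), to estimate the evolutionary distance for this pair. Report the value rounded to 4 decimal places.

0.3628

The sequences differ at positions 2 (A/G, transition), 4 (C/T, transition), 5 (G/A, transition), 7 (C/A, transversion), 8 (T/C, transition), 11 (G/T, transversion), 28 (G/A, transition), 29 (C/T, transition), 32 (A/G, transition), 33 (G/C, transversion), 37 (G/A, transition).
Of the 11 differences, 8 transitions and 3 transversions over 40 sites: P = 8/40 = 0.200000, Q = 3/40 = 0.075000.
d = −0.5·ln(0.525000) − 0.25·ln(0.850000) = −0.5·(-0.644357) − 0.25·(-0.162519) = 0.3628.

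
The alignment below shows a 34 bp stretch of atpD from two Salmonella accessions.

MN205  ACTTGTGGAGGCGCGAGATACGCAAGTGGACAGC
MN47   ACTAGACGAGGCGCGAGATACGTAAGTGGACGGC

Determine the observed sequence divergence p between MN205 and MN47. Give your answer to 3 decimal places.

0.147

The sequences differ at positions 4 (T/A), 6 (T/A), 7 (G/C), 23 (C/T), 32 (A/G).
There are 5 differences over 34 sites, so p = 5/34 = 0.147.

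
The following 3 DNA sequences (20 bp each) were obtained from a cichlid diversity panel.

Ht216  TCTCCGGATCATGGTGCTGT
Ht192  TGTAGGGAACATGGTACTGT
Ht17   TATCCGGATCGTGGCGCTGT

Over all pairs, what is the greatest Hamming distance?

Pairwise Hamming distances:
  Ht216 vs Ht192: 5
  Ht216 vs Ht17: 3
  Ht192 vs Ht17: 7
The largest is 7, between Ht192 and Ht17.

7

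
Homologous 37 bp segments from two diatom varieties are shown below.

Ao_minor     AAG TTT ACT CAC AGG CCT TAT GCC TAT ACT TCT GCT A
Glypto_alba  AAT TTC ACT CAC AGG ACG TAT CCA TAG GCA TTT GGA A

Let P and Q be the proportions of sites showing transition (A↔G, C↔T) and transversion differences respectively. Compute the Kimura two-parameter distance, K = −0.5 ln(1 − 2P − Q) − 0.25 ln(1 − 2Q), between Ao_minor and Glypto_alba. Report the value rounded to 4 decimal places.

The sequences differ at positions 3 (G/T, transversion), 6 (T/C, transition), 16 (C/A, transversion), 18 (T/G, transversion), 22 (G/C, transversion), 24 (C/A, transversion), 27 (T/G, transversion), 28 (A/G, transition), 30 (T/A, transversion), 32 (C/T, transition), 35 (C/G, transversion), 36 (T/A, transversion).
Of the 12 differences, 3 transitions and 9 transversions over 37 sites: P = 3/37 = 0.081081, Q = 9/37 = 0.243243.
d = −0.5·ln(0.594595) − 0.25·ln(0.513514) = −0.5·(-0.519875) − 0.25·(-0.666478) = 0.4266.

0.4266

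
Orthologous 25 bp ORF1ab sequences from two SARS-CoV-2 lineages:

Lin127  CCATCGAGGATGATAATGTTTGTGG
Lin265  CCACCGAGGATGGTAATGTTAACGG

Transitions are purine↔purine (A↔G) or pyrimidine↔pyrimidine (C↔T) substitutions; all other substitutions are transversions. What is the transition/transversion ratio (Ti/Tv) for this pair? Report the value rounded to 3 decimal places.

Differing sites — 4:T/C (Ti); 13:A/G (Ti); 21:T/A (Tv); 22:G/A (Ti); 23:T/C (Ti).
Of the 5 differences, 4 transitions and 1 transversion, so Ti/Tv = 4/1 = 4.000.

4.000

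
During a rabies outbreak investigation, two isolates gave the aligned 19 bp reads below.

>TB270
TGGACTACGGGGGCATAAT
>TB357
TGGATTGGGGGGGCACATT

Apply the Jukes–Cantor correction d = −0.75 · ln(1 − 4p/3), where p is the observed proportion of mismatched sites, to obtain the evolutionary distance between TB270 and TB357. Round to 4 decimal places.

Mismatches occur at site 5 (C→T), site 7 (A→G), site 8 (C→G), site 16 (T→C), site 18 (A→T).
p = 5/19 = 0.263158.
d = −0.75 · ln(1 − (4/3)·0.263158) = −0.75 · ln(0.649123) = −0.75 · (-0.432133) = 0.3241.

0.3241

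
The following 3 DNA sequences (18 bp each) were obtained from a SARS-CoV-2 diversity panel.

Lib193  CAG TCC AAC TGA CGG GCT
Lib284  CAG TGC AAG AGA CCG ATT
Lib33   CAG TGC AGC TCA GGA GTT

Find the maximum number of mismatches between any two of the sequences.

8

Pairwise Hamming distances:
  Lib193 vs Lib284: 6
  Lib193 vs Lib33: 6
  Lib284 vs Lib33: 8
The largest is 8, between Lib284 and Lib33.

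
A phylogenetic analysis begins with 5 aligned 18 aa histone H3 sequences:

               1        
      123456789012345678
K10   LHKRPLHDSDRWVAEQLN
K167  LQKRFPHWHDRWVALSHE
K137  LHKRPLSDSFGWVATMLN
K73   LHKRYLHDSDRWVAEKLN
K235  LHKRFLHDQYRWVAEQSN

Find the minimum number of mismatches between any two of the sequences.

2

Pairwise Hamming distances:
  K10 vs K167: 9
  K10 vs K137: 5
  K10 vs K73: 2
  K10 vs K235: 4
  K167 vs K137: 12
  K167 vs K73: 9
  K167 vs K235: 9
  K137 vs K73: 6
  K137 vs K235: 8
  K73 vs K235: 5
The smallest is 2, between K10 and K73.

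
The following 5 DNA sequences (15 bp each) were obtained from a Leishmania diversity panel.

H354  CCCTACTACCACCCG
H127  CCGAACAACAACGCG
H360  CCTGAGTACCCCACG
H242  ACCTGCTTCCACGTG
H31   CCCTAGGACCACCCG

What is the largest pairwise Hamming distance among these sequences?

9

Pairwise Hamming distances:
  H354 vs H127: 5
  H354 vs H360: 5
  H354 vs H242: 5
  H354 vs H31: 2
  H127 vs H360: 7
  H127 vs H242: 8
  H127 vs H31: 6
  H360 vs H242: 9
  H360 vs H31: 5
  H242 vs H31: 7
The largest is 9, between H360 and H242.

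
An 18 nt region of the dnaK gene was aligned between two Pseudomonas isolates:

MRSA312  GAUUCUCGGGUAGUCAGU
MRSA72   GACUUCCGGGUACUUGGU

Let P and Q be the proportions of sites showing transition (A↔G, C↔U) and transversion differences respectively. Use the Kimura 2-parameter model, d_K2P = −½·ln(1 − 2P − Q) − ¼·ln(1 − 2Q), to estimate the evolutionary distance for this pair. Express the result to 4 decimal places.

Mismatches occur at site 3 (U↔C, transition), site 5 (C↔U, transition), site 6 (U↔C, transition), site 13 (G↔C, transversion), site 15 (C↔U, transition), site 16 (A↔G, transition).
Of the 6 differences, 5 transitions and 1 transversion over 18 sites: P = 5/18 = 0.277778, Q = 1/18 = 0.055556.
d = −0.5·ln(0.388888) − 0.25·ln(0.888888) = −0.5·(-0.944464) − 0.25·(-0.117784) = 0.5017.

0.5017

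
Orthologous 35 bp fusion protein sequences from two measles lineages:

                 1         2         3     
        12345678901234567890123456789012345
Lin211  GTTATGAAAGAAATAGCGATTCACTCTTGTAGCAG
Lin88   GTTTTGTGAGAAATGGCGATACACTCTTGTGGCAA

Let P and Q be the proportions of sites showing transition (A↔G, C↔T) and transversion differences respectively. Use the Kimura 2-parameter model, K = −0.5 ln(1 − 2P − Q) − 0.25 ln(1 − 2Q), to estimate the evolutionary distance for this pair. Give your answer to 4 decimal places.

0.2357

The sequences differ at positions 4 (A/T, transversion), 7 (A/T, transversion), 8 (A/G, transition), 15 (A/G, transition), 21 (T/A, transversion), 31 (A/G, transition), 35 (G/A, transition).
Of the 7 differences, 4 transitions and 3 transversions over 35 sites: P = 4/35 = 0.114286, Q = 3/35 = 0.085714.
d = −0.5·ln(0.685714) − 0.25·ln(0.828572) = −0.5·(-0.377295) − 0.25·(-0.188052) = 0.2357.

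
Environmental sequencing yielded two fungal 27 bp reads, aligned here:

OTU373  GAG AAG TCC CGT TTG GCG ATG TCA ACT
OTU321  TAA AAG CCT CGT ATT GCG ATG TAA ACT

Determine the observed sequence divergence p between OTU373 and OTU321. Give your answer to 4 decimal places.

0.2593

Mismatches occur at site 1 (G/T), site 3 (G/A), site 7 (T/C), site 9 (C/T), site 13 (T/A), site 15 (G/T), site 23 (C/A).
There are 7 differences over 27 sites, so p = 7/27 = 0.2593.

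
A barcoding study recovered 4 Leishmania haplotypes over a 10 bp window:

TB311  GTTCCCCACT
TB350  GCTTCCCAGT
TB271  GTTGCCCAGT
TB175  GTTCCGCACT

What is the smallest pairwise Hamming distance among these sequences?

1

Pairwise Hamming distances:
  TB311 vs TB350: 3
  TB311 vs TB271: 2
  TB311 vs TB175: 1
  TB350 vs TB271: 2
  TB350 vs TB175: 4
  TB271 vs TB175: 3
The smallest is 1, between TB311 and TB175.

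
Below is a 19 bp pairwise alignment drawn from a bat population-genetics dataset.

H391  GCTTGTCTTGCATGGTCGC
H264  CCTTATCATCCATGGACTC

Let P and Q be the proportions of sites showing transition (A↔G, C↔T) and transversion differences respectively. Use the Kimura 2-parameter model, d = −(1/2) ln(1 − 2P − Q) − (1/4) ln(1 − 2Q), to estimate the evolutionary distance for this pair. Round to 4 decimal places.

0.4166

The sequences differ at positions 1 (G/C, transversion), 5 (G/A, transition), 8 (T/A, transversion), 10 (G/C, transversion), 16 (T/A, transversion), 18 (G/T, transversion).
Of the 6 differences, 1 transition and 5 transversions over 19 sites: P = 1/19 = 0.052632, Q = 5/19 = 0.263158.
d = −0.5·ln(0.631578) − 0.25·ln(0.473684) = −0.5·(-0.459534) − 0.25·(-0.747215) = 0.4166.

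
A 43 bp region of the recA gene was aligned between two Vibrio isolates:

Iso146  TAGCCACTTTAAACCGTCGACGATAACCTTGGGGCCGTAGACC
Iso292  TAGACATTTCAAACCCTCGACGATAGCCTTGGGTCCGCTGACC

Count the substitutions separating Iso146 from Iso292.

8

The sequences differ at positions 4 (C/A), 7 (C/T), 10 (T/C), 16 (G/C), 26 (A/G), 34 (G/T), 38 (T/C), 39 (A/T).
That gives 8 mismatches out of 43 aligned sites, so the Hamming distance is 8.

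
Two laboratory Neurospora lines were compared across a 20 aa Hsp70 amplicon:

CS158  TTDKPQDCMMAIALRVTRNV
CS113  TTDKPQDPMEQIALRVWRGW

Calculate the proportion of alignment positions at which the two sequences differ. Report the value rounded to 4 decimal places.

0.3000

Mismatches occur at site 8 (C/P), site 10 (M/E), site 11 (A/Q), site 17 (T/W), site 19 (N/G), site 20 (V/W).
There are 6 differences over 20 sites, so p = 6/20 = 0.3000.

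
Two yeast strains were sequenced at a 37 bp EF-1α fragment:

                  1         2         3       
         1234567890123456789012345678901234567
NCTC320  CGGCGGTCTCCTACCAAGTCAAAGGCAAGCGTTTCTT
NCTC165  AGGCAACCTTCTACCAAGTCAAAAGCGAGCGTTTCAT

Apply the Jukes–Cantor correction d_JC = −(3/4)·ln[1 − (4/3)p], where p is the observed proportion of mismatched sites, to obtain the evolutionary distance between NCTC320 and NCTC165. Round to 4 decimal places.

The sequences differ at positions 1 (C/A), 5 (G/A), 6 (G/A), 7 (T/C), 10 (C/T), 24 (G/A), 27 (A/G), 36 (T/A).
p = 8/37 = 0.216216.
d = −0.75 · ln(1 − (4/3)·0.216216) = −0.75 · ln(0.711712) = −0.75 · (-0.340082) = 0.2551.

0.2551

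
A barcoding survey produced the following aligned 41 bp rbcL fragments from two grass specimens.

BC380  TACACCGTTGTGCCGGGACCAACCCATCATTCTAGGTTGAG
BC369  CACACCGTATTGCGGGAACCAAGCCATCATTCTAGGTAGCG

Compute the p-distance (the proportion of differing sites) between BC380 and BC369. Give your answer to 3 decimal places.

Differing sites — 1:T/C; 9:T/A; 10:G/T; 14:C/G; 17:G/A; 23:C/G; 38:T/A; 40:A/C.
There are 8 differences over 41 sites, so p = 8/41 = 0.195.

0.195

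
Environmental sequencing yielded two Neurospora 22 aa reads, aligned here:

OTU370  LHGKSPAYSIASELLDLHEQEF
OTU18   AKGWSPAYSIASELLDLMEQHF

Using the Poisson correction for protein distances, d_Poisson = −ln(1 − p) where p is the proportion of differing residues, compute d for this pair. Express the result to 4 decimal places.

Differing sites — 1:L/A; 2:H/K; 4:K/W; 18:H/M; 21:E/H.
p = 5/22 = 0.227273.
d = −ln(1 − 0.227273) = −ln(0.772727) = 0.2578.

0.2578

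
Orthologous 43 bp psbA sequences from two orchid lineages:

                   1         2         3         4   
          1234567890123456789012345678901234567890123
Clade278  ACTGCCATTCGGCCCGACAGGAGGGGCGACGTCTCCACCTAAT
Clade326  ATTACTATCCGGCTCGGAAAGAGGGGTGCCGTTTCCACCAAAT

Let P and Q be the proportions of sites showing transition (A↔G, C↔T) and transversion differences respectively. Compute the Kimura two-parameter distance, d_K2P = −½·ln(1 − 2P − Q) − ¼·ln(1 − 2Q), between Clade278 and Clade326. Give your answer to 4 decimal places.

Mismatches occur at site 2 (C→T, transition), site 4 (G→A, transition), site 6 (C→T, transition), site 9 (T→C, transition), site 14 (C→T, transition), site 17 (A→G, transition), site 18 (C→A, transversion), site 20 (G→A, transition), site 27 (C→T, transition), site 29 (A→C, transversion), site 33 (C→T, transition), site 40 (T→A, transversion).
Of the 12 differences, 9 transitions and 3 transversions over 43 sites: P = 9/43 = 0.209302, Q = 3/43 = 0.069767.
d = −0.5·ln(0.511629) − 0.25·ln(0.860466) = −0.5·(-0.670156) − 0.25·(-0.150281) = 0.3726.

0.3726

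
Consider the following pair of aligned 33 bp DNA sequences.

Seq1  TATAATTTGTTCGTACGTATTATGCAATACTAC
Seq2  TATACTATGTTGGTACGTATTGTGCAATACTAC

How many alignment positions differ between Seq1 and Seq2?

4

The sequences differ at positions 5 (A/C), 7 (T/A), 12 (C/G), 22 (A/G).
That gives 4 mismatches out of 33 aligned sites, so the Hamming distance is 4.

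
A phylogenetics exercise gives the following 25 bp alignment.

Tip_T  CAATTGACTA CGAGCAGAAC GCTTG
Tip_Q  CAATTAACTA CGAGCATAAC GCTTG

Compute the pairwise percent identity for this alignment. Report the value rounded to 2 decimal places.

92.00%

Mismatches occur at site 6 (G/A), site 17 (G/T).
23 of the 25 sites match, so the percent identity is 23/25 × 100 = 92.00%.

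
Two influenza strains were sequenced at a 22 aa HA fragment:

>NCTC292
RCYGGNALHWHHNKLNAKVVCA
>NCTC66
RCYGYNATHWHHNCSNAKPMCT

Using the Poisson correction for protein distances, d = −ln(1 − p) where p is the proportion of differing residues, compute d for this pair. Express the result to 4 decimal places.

0.3830

Mismatches occur at site 5 (G/Y), site 8 (L/T), site 14 (K/C), site 15 (L/S), site 19 (V/P), site 20 (V/M), site 22 (A/T).
p = 7/22 = 0.318182.
d = −ln(1 − 0.318182) = −ln(0.681818) = 0.3830.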